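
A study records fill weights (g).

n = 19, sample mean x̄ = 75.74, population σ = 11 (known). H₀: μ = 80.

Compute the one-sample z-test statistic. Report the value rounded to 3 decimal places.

SE = σ/√n = 11/√19 = 2.5236
z = (x̄−μ₀)/SE = (75.74−80)/2.5236 = -1.6881

test statistic = -1.688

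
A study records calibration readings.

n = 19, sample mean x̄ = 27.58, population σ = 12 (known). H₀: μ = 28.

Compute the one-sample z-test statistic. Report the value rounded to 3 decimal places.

SE = σ/√n = 12/√19 = 2.7530
z = (x̄−μ₀)/SE = (27.58−28)/2.7530 = -0.1526

test statistic = -0.153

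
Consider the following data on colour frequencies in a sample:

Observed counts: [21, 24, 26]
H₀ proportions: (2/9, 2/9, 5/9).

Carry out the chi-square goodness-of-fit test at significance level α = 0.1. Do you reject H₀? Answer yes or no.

n = 71; E_i = n·p_i = [15.78, 15.78, 39.44]
χ² = (21−15.78)²/15.78 + (24−15.78)²/15.78 + (26−39.44)²/39.44 = 10.5958
df = 2
p-value (upper-tail) = 0.00500
At α=0.1: p < α → reject H₀

reject H₀: yes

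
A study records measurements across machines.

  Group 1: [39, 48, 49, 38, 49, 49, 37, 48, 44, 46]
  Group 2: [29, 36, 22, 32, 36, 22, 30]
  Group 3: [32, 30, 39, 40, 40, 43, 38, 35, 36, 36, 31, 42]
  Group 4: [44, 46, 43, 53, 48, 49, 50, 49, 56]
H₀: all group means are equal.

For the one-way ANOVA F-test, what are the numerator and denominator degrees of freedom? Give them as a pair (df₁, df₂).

k = 4 groups, N = 38 total
df = (k−1, N−k) = (4−1, 38−4) = (3, 34)

degrees of freedom = [3, 34]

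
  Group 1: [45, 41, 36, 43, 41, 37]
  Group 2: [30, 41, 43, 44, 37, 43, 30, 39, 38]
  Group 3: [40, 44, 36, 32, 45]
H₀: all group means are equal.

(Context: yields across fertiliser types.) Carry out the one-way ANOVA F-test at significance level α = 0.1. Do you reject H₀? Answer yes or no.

reject H₀: no

Group means [40.50, 38.33, 39.40], grand mean 39.250
SSB = Σnᵢ(x̄ᵢ−x̄)² = 17.050; SSW = ΣΣ(x−x̄ᵢ)² = 402.700
MSB = 17.050/2 = 8.5250; MSW = 402.700/17 = 23.6882
F = MSB/MSW = 0.3599
df = (2, 17)
p-value (upper-tail) = 0.70295
At α=0.1: p ≥ α → fail to reject H₀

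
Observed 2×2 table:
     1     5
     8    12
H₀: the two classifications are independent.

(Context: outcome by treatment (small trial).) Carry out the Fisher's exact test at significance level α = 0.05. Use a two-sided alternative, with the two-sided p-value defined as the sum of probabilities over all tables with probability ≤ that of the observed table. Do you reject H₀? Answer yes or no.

Margins: r₁=6, r₂=20, c₁=9, c₂=17, n=26
p_obs = C(6,1)·C(20,8)/C(26,9); sum pmf over tables with pmf ≤ p_obs
p-value (two-sided) = 0.37975
At α=0.05: p ≥ α → fail to reject H₀

reject H₀: no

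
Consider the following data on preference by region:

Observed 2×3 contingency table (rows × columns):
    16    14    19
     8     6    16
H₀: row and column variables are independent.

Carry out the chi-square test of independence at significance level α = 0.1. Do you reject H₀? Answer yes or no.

Row totals [49, 30], col totals [24, 20, 35], n=79
χ² = (16−14.89)²/14.89 + (14−12.41)²/12.41 + (19−21.71)²/21.71 + (8−9.11)²/9.11 + (6−7.59)²/7.59 + (16−13.29)²/13.29 = 1.6496
df = 2
p-value (upper-tail) = 0.43832
At α=0.1: p ≥ α → fail to reject H₀

reject H₀: no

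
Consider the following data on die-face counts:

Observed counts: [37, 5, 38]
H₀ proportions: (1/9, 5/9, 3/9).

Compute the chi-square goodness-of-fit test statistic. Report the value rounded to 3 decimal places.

n = 80; E_i = n·p_i = [8.89, 44.44, 26.67]
χ² = (37−8.89)²/8.89 + (5−44.44)²/44.44 + (38−26.67)²/26.67 = 128.7250
df = 2

test statistic = 128.725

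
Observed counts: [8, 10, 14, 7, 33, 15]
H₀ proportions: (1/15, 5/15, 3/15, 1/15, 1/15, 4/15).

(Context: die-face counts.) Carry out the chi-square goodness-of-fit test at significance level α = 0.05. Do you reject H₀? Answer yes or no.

reject H₀: yes

n = 87; E_i = n·p_i = [5.80, 29.00, 17.40, 5.80, 5.80, 23.20]
χ² = (8−5.80)²/5.80 + (10−29.00)²/29.00 + (14−17.40)²/17.40 + (7−5.80)²/5.80 + (33−5.80)²/5.80 + (15−23.20)²/23.20 = 144.6523
df = 5
p-value (upper-tail) = 0.00000
At α=0.05: p < α → reject H₀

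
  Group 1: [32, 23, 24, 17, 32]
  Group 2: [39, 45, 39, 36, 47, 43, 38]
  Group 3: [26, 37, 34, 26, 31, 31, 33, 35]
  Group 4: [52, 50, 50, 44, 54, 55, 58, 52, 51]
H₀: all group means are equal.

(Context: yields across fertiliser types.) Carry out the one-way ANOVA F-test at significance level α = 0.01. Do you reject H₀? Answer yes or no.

reject H₀: yes

Group means [25.60, 41.00, 31.62, 51.78], grand mean 39.103
SSB = Σnᵢ(x̄ᵢ−x̄)² = 2830.059; SSW = ΣΣ(x−x̄ᵢ)² = 496.631
MSB = 2830.059/3 = 943.3530; MSW = 496.631/25 = 19.8652
F = MSB/MSW = 47.4877
df = (3, 25)
p-value (upper-tail) = 0.00000
At α=0.01: p < α → reject H₀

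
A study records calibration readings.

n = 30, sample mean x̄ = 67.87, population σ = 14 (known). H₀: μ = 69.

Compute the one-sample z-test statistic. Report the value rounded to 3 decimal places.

SE = σ/√n = 14/√30 = 2.5560
z = (x̄−μ₀)/SE = (67.87−69)/2.5560 = -0.4421

test statistic = -0.442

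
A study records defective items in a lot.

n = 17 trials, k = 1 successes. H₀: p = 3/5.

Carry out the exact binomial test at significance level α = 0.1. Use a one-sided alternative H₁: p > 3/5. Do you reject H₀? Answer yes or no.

Exact binomial: n=17, k=1, p₀=3/5=0.6000
P(X≥1) from Σ C(n,i)·p₀^i·(1−p₀)^(n−i)
p-value (one-sided, H₁ greater) = 1.00000
At α=0.1: p ≥ α → fail to reject H₀

reject H₀: no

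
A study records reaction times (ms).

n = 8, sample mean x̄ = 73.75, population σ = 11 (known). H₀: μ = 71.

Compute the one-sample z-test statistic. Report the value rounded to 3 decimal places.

test statistic = 0.707

SE = σ/√n = 11/√8 = 3.8891
z = (x̄−μ₀)/SE = (73.75−71)/3.8891 = 0.7071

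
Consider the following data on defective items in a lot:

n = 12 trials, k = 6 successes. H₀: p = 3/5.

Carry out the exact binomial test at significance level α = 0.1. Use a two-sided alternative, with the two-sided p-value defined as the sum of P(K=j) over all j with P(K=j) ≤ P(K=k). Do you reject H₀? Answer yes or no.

reject H₀: no

Exact binomial: n=12, k=6, p₀=3/5=0.6000
P(X=j) = C(n,j)·p₀^j·(1−p₀)^(n−j); p = Σ P(X=j) over j with P(X=j) ≤ P(X=6)
p-value (two-sided) = 0.56013
At α=0.1: p ≥ α → fail to reject H₀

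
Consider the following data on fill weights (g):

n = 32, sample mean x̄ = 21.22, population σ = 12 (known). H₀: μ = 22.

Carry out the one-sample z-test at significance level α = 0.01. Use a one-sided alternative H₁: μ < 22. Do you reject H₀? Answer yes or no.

SE = σ/√n = 12/√32 = 2.1213
z = (x̄−μ₀)/SE = (21.22−22)/2.1213 = -0.3677
p-value (one-sided, H₁ less) = 0.35655
At α=0.01: p ≥ α → fail to reject H₀

reject H₀: no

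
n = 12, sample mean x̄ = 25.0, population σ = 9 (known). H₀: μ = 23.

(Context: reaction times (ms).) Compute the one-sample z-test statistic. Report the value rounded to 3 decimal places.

SE = σ/√n = 9/√12 = 2.5981
z = (x̄−μ₀)/SE = (25.0−23)/2.5981 = 0.7698

test statistic = 0.770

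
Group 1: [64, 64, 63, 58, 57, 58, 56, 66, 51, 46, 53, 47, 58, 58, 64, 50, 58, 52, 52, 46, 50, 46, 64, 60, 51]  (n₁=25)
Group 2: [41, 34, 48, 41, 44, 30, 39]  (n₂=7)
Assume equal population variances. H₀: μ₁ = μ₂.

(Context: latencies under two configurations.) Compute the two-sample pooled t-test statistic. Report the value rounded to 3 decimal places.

test statistic = 5.953

x̄₁=55.680, s₁=6.401, n₁=25
x̄₂=39.571, s₂=6.024, n₂=7
s_p² = [24·6.401² + 6·6.024²]/30 = 40.0385
SE = √(s_p²·(1/25+1/7)) = 2.7058
t = (55.680−39.571)/2.7058 = 5.9534
df = 30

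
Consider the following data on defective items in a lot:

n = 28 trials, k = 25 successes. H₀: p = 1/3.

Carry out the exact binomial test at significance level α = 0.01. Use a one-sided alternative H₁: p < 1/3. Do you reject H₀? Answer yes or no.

Exact binomial: n=28, k=25, p₀=1/3=0.3333
P(X≤25) from Σ C(n,i)·p₀^i·(1−p₀)^(n−i)
p-value (one-sided, H₁ less) = 1.00000
At α=0.01: p ≥ α → fail to reject H₀

reject H₀: no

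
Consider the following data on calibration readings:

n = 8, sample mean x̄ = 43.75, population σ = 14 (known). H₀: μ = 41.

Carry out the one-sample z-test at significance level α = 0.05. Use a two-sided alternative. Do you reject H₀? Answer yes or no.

SE = σ/√n = 14/√8 = 4.9497
z = (x̄−μ₀)/SE = (43.75−41)/4.9497 = 0.5556
p-value (two-sided) = 0.57850
At α=0.05: p ≥ α → fail to reject H₀

reject H₀: no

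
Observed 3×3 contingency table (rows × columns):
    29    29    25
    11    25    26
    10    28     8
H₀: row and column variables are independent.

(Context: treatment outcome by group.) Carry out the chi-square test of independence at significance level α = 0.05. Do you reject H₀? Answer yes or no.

Row totals [83, 62, 46], col totals [50, 82, 59], n=191
χ² = (29−21.73)²/21.73 + (29−35.63)²/35.63 + (25−25.64)²/25.64 + (11−16.23)²/16.23 + (25−26.62)²/26.62 + (26−19.15)²/19.15 + (10−12.04)²/12.04 + (28−19.75)²/19.75 + (8−14.21)²/14.21 = 14.4246
df = 4
p-value (upper-tail) = 0.00606
At α=0.05: p < α → reject H₀

reject H₀: yes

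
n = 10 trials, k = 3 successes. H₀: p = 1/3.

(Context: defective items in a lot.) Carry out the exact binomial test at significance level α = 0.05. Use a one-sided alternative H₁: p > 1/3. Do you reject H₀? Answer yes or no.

Exact binomial: n=10, k=3, p₀=1/3=0.3333
P(X≥3) from Σ C(n,i)·p₀^i·(1−p₀)^(n−i)
p-value (one-sided, H₁ greater) = 0.70086
At α=0.05: p ≥ α → fail to reject H₀

reject H₀: no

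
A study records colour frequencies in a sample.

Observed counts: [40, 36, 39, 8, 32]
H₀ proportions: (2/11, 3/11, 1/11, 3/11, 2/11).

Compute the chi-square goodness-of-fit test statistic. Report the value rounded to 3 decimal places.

test statistic = 78.224

n = 155; E_i = n·p_i = [28.18, 42.27, 14.09, 42.27, 28.18]
χ² = (40−28.18)²/28.18 + (36−42.27)²/42.27 + (39−14.09)²/14.09 + (8−42.27)²/42.27 + (32−28.18)²/28.18 = 78.2237
df = 4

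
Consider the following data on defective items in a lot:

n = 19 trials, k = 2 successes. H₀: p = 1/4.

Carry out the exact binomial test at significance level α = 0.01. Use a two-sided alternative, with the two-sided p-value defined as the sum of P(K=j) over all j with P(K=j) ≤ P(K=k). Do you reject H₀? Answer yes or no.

Exact binomial: n=19, k=2, p₀=1/4=0.2500
P(X=j) = C(n,j)·p₀^j·(1−p₀)^(n−j); p = Σ P(X=j) over j with P(X=j) ≤ P(X=2)
p-value (two-sided) = 0.18880
At α=0.01: p ≥ α → fail to reject H₀

reject H₀: no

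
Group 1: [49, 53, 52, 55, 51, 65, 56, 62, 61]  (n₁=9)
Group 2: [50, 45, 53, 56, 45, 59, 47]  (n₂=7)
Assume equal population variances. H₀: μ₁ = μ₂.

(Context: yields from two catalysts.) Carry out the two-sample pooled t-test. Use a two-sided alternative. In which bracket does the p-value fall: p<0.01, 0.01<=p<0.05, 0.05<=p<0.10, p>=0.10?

x̄₁=56.000, s₁=5.500, n₁=9
x̄₂=50.714, s₂=5.499, n₂=7
s_p² = [8·5.500² + 6·5.499²]/14 = 30.2449
SE = √(s_p²·(1/9+1/7)) = 2.7715
t = (56.000−50.714)/2.7715 = 1.9072
df = 14
p-value (two-sided) = 0.07723
→ bracket: 0.05<=p<0.10

p-value bracket: 0.05<=p<0.10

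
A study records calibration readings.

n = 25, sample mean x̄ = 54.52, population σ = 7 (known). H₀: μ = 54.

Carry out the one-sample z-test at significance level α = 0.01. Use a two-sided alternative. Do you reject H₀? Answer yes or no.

SE = σ/√n = 7/√25 = 1.4000
z = (x̄−μ₀)/SE = (54.52−54)/1.4000 = 0.3714
p-value (two-sided) = 0.71032
At α=0.01: p ≥ α → fail to reject H₀

reject H₀: no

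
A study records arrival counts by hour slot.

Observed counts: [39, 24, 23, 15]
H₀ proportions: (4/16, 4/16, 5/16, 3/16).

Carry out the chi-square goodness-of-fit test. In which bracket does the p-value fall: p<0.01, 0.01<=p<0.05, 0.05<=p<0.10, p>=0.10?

p-value bracket: 0.01<=p<0.05

n = 101; E_i = n·p_i = [25.25, 25.25, 31.56, 18.94]
χ² = (39−25.25)²/25.25 + (24−25.25)²/25.25 + (23−31.56)²/31.56 + (15−18.94)²/18.94 = 10.6911
df = 3
p-value (upper-tail) = 0.01352
→ bracket: 0.01<=p<0.05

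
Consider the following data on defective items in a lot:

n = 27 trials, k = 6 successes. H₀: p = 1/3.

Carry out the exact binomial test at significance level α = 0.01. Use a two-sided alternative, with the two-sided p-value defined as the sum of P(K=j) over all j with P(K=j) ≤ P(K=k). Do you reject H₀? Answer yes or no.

Exact binomial: n=27, k=6, p₀=1/3=0.3333
P(X=j) = C(n,j)·p₀^j·(1−p₀)^(n−j); p = Σ P(X=j) over j with P(X=j) ≤ P(X=6)
p-value (two-sided) = 0.30708
At α=0.01: p ≥ α → fail to reject H₀

reject H₀: no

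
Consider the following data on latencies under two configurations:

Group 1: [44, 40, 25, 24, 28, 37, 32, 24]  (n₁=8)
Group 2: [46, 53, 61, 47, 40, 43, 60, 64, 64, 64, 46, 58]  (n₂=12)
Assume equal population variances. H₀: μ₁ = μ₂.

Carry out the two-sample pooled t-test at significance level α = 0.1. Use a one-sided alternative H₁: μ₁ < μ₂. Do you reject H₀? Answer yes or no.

reject H₀: yes

x̄₁=31.750, s₁=7.797, n₁=8
x̄₂=53.833, s₂=9.024, n₂=12
s_p² = [7·7.797² + 11·9.024²]/18 = 73.3981
SE = √(s_p²·(1/8+1/12)) = 3.9104
t = (31.750−53.833)/3.9104 = -5.6473
df = 18
p-value (one-sided, H₁ less) = 0.00001
At α=0.1: p < α → reject H₀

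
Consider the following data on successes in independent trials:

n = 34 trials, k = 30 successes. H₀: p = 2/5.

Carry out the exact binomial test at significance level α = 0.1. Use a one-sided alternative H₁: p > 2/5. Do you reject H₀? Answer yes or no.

reject H₀: yes

Exact binomial: n=34, k=30, p₀=2/5=0.4000
P(X≥30) from Σ C(n,i)·p₀^i·(1−p₀)^(n−i)
p-value (one-sided, H₁ greater) = 0.00000
At α=0.1: p < α → reject H₀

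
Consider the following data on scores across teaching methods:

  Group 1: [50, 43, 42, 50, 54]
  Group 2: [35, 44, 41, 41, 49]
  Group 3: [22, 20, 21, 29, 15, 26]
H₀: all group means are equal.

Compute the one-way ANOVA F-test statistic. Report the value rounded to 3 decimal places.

test statistic = 40.117

Group means [47.80, 42.00, 22.17], grand mean 36.375
SSB = Σnᵢ(x̄ᵢ−x̄)² = 2022.117; SSW = ΣΣ(x−x̄ᵢ)² = 327.633
MSB = 2022.117/2 = 1011.0583; MSW = 327.633/13 = 25.2026
F = MSB/MSW = 40.1173
df = (2, 13)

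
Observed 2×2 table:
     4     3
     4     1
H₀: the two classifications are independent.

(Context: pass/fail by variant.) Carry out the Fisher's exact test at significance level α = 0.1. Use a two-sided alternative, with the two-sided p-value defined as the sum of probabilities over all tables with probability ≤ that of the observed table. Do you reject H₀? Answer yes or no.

Margins: r₁=7, r₂=5, c₁=8, c₂=4, n=12
p_obs = C(7,4)·C(5,4)/C(12,8); sum pmf over tables with pmf ≤ p_obs
p-value (two-sided) = 0.57576
At α=0.1: p ≥ α → fail to reject H₀

reject H₀: no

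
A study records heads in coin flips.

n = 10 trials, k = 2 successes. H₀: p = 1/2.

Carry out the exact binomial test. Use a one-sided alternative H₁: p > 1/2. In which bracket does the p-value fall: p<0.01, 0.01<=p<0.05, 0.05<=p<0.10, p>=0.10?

p-value bracket: p>=0.10

Exact binomial: n=10, k=2, p₀=1/2=0.5000
P(X≥2) from Σ C(n,i)·p₀^i·(1−p₀)^(n−i)
p-value (one-sided, H₁ greater) = 0.98926
→ bracket: p>=0.10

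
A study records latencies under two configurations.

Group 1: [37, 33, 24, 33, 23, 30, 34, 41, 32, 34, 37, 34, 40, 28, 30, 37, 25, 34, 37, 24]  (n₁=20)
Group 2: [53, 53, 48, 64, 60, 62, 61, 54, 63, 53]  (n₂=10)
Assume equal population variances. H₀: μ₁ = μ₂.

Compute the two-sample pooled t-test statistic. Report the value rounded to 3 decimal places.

test statistic = -11.842

x̄₁=32.350, s₁=5.344, n₁=20
x̄₂=57.100, s₂=5.507, n₂=10
s_p² = [19·5.344² + 9·5.507²]/28 = 29.1232
SE = √(s_p²·(1/20+1/10)) = 2.0901
t = (32.350−57.100)/2.0901 = -11.8416
df = 28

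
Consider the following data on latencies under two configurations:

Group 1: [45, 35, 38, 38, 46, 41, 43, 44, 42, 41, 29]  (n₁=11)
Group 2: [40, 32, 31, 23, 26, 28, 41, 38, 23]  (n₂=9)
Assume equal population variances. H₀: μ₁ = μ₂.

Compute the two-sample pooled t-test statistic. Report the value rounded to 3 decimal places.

x̄₁=40.182, s₁=4.956, n₁=11
x̄₂=31.333, s₂=7.000, n₂=9
s_p² = [10·4.956² + 8·7.000²]/18 = 35.4242
SE = √(s_p²·(1/11+1/9)) = 2.6751
t = (40.182−31.333)/2.6751 = 3.3077
df = 18

test statistic = 3.308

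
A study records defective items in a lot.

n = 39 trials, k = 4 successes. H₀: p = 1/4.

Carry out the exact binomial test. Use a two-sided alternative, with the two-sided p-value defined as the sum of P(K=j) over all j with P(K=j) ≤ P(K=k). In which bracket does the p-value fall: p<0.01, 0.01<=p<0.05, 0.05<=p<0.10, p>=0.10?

Exact binomial: n=39, k=4, p₀=1/4=0.2500
P(X=j) = C(n,j)·p₀^j·(1−p₀)^(n−j); p = Σ P(X=j) over j with P(X=j) ≤ P(X=4)
p-value (two-sided) = 0.03982
→ bracket: 0.01<=p<0.05

p-value bracket: 0.01<=p<0.05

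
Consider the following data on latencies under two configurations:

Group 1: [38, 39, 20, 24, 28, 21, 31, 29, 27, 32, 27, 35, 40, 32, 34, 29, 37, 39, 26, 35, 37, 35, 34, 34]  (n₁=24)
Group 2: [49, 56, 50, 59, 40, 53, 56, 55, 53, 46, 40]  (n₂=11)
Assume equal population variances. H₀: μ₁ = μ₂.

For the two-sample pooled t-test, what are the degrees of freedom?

df = n₁ + n₂ − 2 = 24 + 11 − 2 = 33

degrees of freedom = 33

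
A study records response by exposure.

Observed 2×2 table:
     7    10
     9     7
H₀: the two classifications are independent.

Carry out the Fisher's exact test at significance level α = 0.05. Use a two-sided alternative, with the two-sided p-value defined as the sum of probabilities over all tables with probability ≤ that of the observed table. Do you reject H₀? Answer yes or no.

reject H₀: no

Margins: r₁=17, r₂=16, c₁=16, c₂=17, n=33
p_obs = C(17,7)·C(16,9)/C(33,16); sum pmf over tables with pmf ≤ p_obs
p-value (two-sided) = 0.49351
At α=0.05: p ≥ α → fail to reject H₀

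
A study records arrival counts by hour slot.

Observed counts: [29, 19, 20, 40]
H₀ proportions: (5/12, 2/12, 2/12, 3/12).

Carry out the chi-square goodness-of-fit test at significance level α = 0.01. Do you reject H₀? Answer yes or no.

reject H₀: yes

n = 108; E_i = n·p_i = [45.00, 18.00, 18.00, 27.00]
χ² = (29−45.00)²/45.00 + (19−18.00)²/18.00 + (20−18.00)²/18.00 + (40−27.00)²/27.00 = 12.2259
df = 3
p-value (upper-tail) = 0.00665
At α=0.01: p < α → reject H₀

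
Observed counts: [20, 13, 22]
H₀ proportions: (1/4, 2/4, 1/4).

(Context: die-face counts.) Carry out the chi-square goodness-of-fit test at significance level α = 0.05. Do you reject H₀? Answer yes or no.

n = 55; E_i = n·p_i = [13.75, 27.50, 13.75]
χ² = (20−13.75)²/13.75 + (13−27.50)²/27.50 + (22−13.75)²/13.75 = 15.4364
df = 2
p-value (upper-tail) = 0.00044
At α=0.05: p < α → reject H₀

reject H₀: yes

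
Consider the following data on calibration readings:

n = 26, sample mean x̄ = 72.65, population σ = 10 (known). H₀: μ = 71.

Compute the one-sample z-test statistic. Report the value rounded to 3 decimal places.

test statistic = 0.841

SE = σ/√n = 10/√26 = 1.9612
z = (x̄−μ₀)/SE = (72.65−71)/1.9612 = 0.8413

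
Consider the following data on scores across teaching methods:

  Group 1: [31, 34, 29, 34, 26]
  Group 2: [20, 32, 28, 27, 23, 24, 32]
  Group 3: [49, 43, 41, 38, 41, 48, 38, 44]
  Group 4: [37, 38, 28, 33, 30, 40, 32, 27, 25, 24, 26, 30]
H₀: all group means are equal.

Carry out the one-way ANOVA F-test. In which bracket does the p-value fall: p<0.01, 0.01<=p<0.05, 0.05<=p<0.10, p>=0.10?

p-value bracket: p<0.01

Group means [30.80, 26.57, 42.75, 30.83], grand mean 32.875
SSB = Σnᵢ(x̄ᵢ−x̄)² = 1129.819; SSW = ΣΣ(x−x̄ᵢ)² = 597.681
MSB = 1129.819/3 = 376.6063; MSW = 597.681/28 = 21.3457
F = MSB/MSW = 17.6432
df = (3, 28)
p-value (upper-tail) = 0.00000
→ bracket: p<0.01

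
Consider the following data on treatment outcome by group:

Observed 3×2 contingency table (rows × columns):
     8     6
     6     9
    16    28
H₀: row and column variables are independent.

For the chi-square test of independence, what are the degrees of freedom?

degrees of freedom = 2

df = (r−1)(c−1) = (3−1)·(2−1) = 2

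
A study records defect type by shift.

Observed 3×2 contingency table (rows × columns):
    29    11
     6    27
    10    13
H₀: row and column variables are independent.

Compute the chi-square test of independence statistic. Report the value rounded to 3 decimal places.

Row totals [40, 33, 23], col totals [45, 51], n=96
χ² = (29−18.75)²/18.75 + (11−21.25)²/21.25 + (6−15.47)²/15.47 + (27−17.53)²/17.53 + (10−10.78)²/10.78 + (13−12.22)²/12.22 = 21.5642
df = 2

test statistic = 21.564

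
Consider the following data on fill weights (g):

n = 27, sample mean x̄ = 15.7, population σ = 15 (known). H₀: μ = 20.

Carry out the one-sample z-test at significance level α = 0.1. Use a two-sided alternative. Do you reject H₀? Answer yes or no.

reject H₀: no

SE = σ/√n = 15/√27 = 2.8868
z = (x̄−μ₀)/SE = (15.7−20)/2.8868 = -1.4896
p-value (two-sided) = 0.13634
At α=0.1: p ≥ α → fail to reject H₀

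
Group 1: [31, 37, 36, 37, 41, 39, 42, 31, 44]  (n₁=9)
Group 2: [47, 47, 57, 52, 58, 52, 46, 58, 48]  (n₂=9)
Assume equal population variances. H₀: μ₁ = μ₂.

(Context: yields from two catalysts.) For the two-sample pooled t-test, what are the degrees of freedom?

df = n₁ + n₂ − 2 = 9 + 9 − 2 = 16

degrees of freedom = 16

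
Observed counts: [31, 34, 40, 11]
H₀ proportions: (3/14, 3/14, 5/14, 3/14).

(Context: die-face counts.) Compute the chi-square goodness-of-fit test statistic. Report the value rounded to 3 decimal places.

test statistic = 12.655

n = 116; E_i = n·p_i = [24.86, 24.86, 41.43, 24.86]
χ² = (31−24.86)²/24.86 + (34−24.86)²/24.86 + (40−41.43)²/41.43 + (11−24.86)²/24.86 = 12.6552
df = 3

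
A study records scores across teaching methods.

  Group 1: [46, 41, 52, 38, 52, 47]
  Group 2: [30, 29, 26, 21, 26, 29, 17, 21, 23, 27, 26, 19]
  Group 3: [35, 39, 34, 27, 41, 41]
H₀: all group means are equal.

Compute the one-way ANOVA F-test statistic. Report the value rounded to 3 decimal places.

test statistic = 40.433

Group means [46.00, 24.50, 36.17], grand mean 32.792
SSB = Σnᵢ(x̄ᵢ−x̄)² = 1940.125; SSW = ΣΣ(x−x̄ᵢ)² = 503.833
MSB = 1940.125/2 = 970.0625; MSW = 503.833/21 = 23.9921
F = MSB/MSW = 40.4326
df = (2, 21)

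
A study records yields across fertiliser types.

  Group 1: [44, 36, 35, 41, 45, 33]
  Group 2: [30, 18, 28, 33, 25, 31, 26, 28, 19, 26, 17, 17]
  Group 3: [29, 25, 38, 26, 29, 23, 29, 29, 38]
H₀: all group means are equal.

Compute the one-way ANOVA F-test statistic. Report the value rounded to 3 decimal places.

Group means [39.00, 24.83, 29.56], grand mean 29.556
SSB = Σnᵢ(x̄ᵢ−x̄)² = 802.778; SSW = ΣΣ(x−x̄ᵢ)² = 703.889
MSB = 802.778/2 = 401.3889; MSW = 703.889/24 = 29.3287
F = MSB/MSW = 13.6859
df = (2, 24)

test statistic = 13.686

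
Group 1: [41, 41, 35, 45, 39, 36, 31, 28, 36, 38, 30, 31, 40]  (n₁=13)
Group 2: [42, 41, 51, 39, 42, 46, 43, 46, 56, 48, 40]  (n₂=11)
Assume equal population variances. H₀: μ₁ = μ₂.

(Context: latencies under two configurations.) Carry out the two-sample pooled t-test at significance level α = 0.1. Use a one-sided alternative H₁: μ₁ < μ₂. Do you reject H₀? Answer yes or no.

x̄₁=36.231, s₁=5.085, n₁=13
x̄₂=44.909, s₂=5.166, n₂=11
s_p² = [12·5.085² + 10·5.166²]/22 = 26.2371
SE = √(s_p²·(1/13+1/11)) = 2.0984
t = (36.231−44.909)/2.0984 = -4.1356
df = 22
p-value (one-sided, H₁ less) = 0.00022
At α=0.1: p < α → reject H₀

reject H₀: yes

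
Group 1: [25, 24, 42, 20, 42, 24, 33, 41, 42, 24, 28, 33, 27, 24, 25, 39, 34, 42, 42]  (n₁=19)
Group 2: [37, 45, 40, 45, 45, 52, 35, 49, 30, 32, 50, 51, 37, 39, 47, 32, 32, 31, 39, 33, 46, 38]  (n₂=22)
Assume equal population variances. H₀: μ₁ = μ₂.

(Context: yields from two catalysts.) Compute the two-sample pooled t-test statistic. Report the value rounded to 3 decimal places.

x̄₁=32.158, s₁=8.078, n₁=19
x̄₂=40.227, s₂=7.158, n₂=22
s_p² = [18·8.078² + 21·7.158²]/39 = 57.7023
SE = √(s_p²·(1/19+1/22)) = 2.3790
t = (32.158−40.227)/2.3790 = -3.3919
df = 39

test statistic = -3.392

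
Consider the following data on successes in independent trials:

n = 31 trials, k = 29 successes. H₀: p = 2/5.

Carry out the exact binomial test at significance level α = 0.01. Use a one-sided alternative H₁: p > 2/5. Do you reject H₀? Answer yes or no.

Exact binomial: n=31, k=29, p₀=2/5=0.4000
P(X≥29) from Σ C(n,i)·p₀^i·(1−p₀)^(n−i)
p-value (one-sided, H₁ greater) = 0.00000
At α=0.01: p < α → reject H₀

reject H₀: yes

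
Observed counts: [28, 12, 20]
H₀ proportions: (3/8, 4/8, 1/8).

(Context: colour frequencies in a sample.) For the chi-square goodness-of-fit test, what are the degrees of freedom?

degrees of freedom = 2

df = k − 1 = 3 − 1 = 2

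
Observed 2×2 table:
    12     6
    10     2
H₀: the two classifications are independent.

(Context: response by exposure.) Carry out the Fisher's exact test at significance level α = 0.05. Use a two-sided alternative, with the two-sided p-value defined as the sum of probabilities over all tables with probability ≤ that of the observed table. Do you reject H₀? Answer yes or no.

Margins: r₁=18, r₂=12, c₁=22, c₂=8, n=30
p_obs = C(18,12)·C(12,10)/C(30,22); sum pmf over tables with pmf ≤ p_obs
p-value (two-sided) = 0.41915
At α=0.05: p ≥ α → fail to reject H₀

reject H₀: no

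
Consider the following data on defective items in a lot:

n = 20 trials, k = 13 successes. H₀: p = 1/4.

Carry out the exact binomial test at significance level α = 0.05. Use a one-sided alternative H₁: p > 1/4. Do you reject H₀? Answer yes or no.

Exact binomial: n=20, k=13, p₀=1/4=0.2500
P(X≥13) from Σ C(n,i)·p₀^i·(1−p₀)^(n−i)
p-value (one-sided, H₁ greater) = 0.00018
At α=0.05: p < α → reject H₀

reject H₀: yes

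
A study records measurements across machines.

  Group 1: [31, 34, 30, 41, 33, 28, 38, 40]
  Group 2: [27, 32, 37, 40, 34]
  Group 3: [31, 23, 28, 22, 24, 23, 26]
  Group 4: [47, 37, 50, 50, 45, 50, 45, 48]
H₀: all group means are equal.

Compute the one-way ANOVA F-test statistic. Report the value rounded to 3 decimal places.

test statistic = 30.084

Group means [34.38, 34.00, 25.29, 46.50], grand mean 35.500
SSB = Σnᵢ(x̄ᵢ−x̄)² = 1719.696; SSW = ΣΣ(x−x̄ᵢ)² = 457.304
MSB = 1719.696/3 = 573.2321; MSW = 457.304/24 = 19.0543
F = MSB/MSW = 30.0841
df = (3, 24)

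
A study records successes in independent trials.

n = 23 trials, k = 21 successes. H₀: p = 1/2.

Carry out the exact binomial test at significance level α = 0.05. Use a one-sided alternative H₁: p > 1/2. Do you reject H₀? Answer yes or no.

Exact binomial: n=23, k=21, p₀=1/2=0.5000
P(X≥21) from Σ C(n,i)·p₀^i·(1−p₀)^(n−i)
p-value (one-sided, H₁ greater) = 0.00003
At α=0.05: p < α → reject H₀

reject H₀: yes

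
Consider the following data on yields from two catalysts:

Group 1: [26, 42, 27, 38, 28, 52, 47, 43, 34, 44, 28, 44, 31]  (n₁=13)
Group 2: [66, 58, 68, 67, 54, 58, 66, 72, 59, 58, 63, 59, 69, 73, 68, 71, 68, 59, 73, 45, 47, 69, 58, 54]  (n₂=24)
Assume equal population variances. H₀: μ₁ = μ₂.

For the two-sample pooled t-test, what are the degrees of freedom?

df = n₁ + n₂ − 2 = 13 + 24 − 2 = 35

degrees of freedom = 35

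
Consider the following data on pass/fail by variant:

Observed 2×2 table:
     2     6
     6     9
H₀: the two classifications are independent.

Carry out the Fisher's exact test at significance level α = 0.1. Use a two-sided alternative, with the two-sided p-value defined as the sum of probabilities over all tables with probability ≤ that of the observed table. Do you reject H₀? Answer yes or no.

Margins: r₁=8, r₂=15, c₁=8, c₂=15, n=23
p_obs = C(8,2)·C(15,6)/C(23,8); sum pmf over tables with pmf ≤ p_obs
p-value (two-sided) = 0.65702
At α=0.1: p ≥ α → fail to reject H₀

reject H₀: no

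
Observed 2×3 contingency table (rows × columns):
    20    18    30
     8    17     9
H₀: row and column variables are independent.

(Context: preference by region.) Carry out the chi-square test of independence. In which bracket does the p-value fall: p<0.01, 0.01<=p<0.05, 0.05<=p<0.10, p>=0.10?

p-value bracket: 0.05<=p<0.10

Row totals [68, 34], col totals [28, 35, 39], n=102
χ² = (20−18.67)²/18.67 + (18−23.33)²/23.33 + (30−26.00)²/26.00 + (8−9.33)²/9.33 + (17−11.67)²/11.67 + (9−13.00)²/13.00 = 5.7890
df = 2
p-value (upper-tail) = 0.05533
→ bracket: 0.05<=p<0.10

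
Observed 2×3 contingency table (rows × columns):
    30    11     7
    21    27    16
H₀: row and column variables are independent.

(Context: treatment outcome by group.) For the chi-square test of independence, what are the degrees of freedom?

degrees of freedom = 2

df = (r−1)(c−1) = (2−1)·(3−1) = 2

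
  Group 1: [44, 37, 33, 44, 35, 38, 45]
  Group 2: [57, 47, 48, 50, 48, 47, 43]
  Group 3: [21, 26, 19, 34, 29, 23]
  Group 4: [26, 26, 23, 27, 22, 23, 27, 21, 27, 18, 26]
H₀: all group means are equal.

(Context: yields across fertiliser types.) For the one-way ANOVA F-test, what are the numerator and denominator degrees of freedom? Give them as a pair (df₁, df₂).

k = 4 groups, N = 31 total
df = (k−1, N−k) = (4−1, 31−4) = (3, 27)

degrees of freedom = [3, 27]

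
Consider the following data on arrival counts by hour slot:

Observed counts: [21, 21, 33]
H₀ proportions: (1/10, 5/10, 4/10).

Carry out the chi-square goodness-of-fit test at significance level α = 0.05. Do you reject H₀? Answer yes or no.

reject H₀: yes

n = 75; E_i = n·p_i = [7.50, 37.50, 30.00]
χ² = (21−7.50)²/7.50 + (21−37.50)²/37.50 + (33−30.00)²/30.00 = 31.8600
df = 2
p-value (upper-tail) = 0.00000
At α=0.05: p < α → reject H₀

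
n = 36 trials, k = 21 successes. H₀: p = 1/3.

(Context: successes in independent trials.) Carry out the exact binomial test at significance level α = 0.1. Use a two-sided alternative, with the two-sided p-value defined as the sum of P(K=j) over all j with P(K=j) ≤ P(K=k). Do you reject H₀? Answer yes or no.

reject H₀: yes

Exact binomial: n=36, k=21, p₀=1/3=0.3333
P(X=j) = C(n,j)·p₀^j·(1−p₀)^(n−j); p = Σ P(X=j) over j with P(X=j) ≤ P(X=21)
p-value (two-sided) = 0.00229
At α=0.1: p < α → reject H₀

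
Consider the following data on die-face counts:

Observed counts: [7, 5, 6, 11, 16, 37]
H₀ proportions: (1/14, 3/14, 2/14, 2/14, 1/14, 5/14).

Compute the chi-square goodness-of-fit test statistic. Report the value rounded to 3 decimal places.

n = 82; E_i = n·p_i = [5.86, 17.57, 11.71, 11.71, 5.86, 29.29]
χ² = (7−5.86)²/5.86 + (5−17.57)²/17.57 + (6−11.71)²/11.71 + (11−11.71)²/11.71 + (16−5.86)²/5.86 + (37−29.29)²/29.29 = 31.6447
df = 5

test statistic = 31.645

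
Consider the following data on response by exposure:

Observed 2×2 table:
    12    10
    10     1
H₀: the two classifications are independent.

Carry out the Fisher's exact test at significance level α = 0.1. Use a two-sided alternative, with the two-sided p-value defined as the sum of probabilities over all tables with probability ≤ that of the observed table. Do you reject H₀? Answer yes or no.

reject H₀: yes

Margins: r₁=22, r₂=11, c₁=22, c₂=11, n=33
p_obs = C(22,12)·C(11,10)/C(33,22); sum pmf over tables with pmf ≤ p_obs
p-value (two-sided) = 0.05425
At α=0.1: p < α → reject H₀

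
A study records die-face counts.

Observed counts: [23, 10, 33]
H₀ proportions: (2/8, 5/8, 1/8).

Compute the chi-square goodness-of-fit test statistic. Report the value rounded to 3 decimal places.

n = 66; E_i = n·p_i = [16.50, 41.25, 8.25]
χ² = (23−16.50)²/16.50 + (10−41.25)²/41.25 + (33−8.25)²/8.25 = 100.4848
df = 2

test statistic = 100.485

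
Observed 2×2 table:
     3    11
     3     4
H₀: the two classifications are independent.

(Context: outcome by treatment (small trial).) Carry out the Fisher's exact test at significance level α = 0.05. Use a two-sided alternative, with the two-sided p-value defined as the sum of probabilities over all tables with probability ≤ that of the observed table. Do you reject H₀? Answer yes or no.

reject H₀: no

Margins: r₁=14, r₂=7, c₁=6, c₂=15, n=21
p_obs = C(14,3)·C(7,3)/C(21,6); sum pmf over tables with pmf ≤ p_obs
p-value (two-sided) = 0.35436
At α=0.05: p ≥ α → fail to reject H₀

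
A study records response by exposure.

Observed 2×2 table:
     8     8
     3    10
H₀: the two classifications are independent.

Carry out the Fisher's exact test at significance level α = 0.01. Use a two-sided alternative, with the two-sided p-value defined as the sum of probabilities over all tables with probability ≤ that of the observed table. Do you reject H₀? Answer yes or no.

reject H₀: no

Margins: r₁=16, r₂=13, c₁=11, c₂=18, n=29
p_obs = C(16,8)·C(13,3)/C(29,11); sum pmf over tables with pmf ≤ p_obs
p-value (two-sided) = 0.24903
At α=0.01: p ≥ α → fail to reject H₀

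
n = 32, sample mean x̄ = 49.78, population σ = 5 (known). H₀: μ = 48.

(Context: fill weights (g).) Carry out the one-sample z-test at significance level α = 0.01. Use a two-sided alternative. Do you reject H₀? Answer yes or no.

reject H₀: no

SE = σ/√n = 5/√32 = 0.8839
z = (x̄−μ₀)/SE = (49.78−48)/0.8839 = 2.0138
p-value (two-sided) = 0.04403
At α=0.01: p ≥ α → fail to reject H₀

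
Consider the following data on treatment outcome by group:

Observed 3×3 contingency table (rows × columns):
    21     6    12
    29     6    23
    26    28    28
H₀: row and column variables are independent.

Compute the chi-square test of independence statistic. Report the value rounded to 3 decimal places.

Row totals [39, 58, 82], col totals [76, 40, 63], n=179
χ² = (21−16.56)²/16.56 + (6−8.72)²/8.72 + (12−13.73)²/13.73 + (29−24.63)²/24.63 + (6−12.96)²/12.96 + (23−20.41)²/20.41 + (26−34.82)²/34.82 + (28−18.32)²/18.32 + (28−28.86)²/28.86 = 14.4647
df = 4

test statistic = 14.465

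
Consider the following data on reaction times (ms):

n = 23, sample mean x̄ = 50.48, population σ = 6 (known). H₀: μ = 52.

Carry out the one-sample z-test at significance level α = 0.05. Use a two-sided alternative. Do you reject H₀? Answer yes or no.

reject H₀: no

SE = σ/√n = 6/√23 = 1.2511
z = (x̄−μ₀)/SE = (50.48−52)/1.2511 = -1.2149
p-value (two-sided) = 0.22439
At α=0.05: p ≥ α → fail to reject H₀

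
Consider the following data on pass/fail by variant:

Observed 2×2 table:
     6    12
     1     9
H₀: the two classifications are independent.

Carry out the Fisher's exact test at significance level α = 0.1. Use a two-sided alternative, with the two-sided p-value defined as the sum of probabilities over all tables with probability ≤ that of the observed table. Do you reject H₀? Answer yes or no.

Margins: r₁=18, r₂=10, c₁=7, c₂=21, n=28
p_obs = C(18,6)·C(10,1)/C(28,7); sum pmf over tables with pmf ≤ p_obs
p-value (two-sided) = 0.36424
At α=0.1: p ≥ α → fail to reject H₀

reject H₀: no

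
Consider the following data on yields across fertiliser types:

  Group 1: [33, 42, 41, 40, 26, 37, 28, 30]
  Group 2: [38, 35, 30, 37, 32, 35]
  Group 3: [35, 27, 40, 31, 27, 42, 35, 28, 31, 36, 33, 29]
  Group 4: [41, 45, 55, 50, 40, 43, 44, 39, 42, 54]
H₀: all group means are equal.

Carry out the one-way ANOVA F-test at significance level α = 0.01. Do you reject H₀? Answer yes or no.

reject H₀: yes

Group means [34.62, 34.50, 32.83, 45.30], grand mean 36.972
SSB = Σnᵢ(x̄ᵢ−x̄)² = 979.831; SSW = ΣΣ(x−x̄ᵢ)² = 881.142
MSB = 979.831/3 = 326.6102; MSW = 881.142/32 = 27.5357
F = MSB/MSW = 11.8613
df = (3, 32)
p-value (upper-tail) = 0.00002
At α=0.01: p < α → reject H₀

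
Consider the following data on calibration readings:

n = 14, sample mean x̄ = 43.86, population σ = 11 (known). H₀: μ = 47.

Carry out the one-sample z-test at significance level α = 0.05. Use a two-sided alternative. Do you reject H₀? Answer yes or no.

reject H₀: no

SE = σ/√n = 11/√14 = 2.9399
z = (x̄−μ₀)/SE = (43.86−47)/2.9399 = -1.0681
p-value (two-sided) = 0.28549
At α=0.05: p ≥ α → fail to reject H₀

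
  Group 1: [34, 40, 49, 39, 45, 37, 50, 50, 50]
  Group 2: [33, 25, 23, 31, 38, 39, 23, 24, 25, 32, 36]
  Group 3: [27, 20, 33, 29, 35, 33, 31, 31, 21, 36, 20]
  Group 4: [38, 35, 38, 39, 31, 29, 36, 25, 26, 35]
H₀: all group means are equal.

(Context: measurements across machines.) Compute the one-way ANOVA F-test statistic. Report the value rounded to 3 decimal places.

test statistic = 12.826

Group means [43.78, 29.91, 28.73, 33.20], grand mean 33.439
SSB = Σnᵢ(x̄ᵢ−x̄)² = 1343.851; SSW = ΣΣ(x−x̄ᵢ)² = 1292.246
MSB = 1343.851/3 = 447.9504; MSW = 1292.246/37 = 34.9256
F = MSB/MSW = 12.8259
df = (3, 37)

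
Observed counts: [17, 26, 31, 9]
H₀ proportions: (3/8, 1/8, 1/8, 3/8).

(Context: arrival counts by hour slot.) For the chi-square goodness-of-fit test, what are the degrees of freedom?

degrees of freedom = 3

df = k − 1 = 4 − 1 = 3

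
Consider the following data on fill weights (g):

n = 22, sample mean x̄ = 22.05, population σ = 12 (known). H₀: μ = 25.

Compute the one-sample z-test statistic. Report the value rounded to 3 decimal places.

SE = σ/√n = 12/√22 = 2.5584
z = (x̄−μ₀)/SE = (22.05−25)/2.5584 = -1.1531

test statistic = -1.153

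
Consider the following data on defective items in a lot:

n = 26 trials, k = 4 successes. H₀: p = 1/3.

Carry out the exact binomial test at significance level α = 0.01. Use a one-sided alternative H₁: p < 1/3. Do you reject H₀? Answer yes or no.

reject H₀: no

Exact binomial: n=26, k=4, p₀=1/3=0.3333
P(X≤4) from Σ C(n,i)·p₀^i·(1−p₀)^(n−i)
p-value (one-sided, H₁ less) = 0.03576
At α=0.01: p ≥ α → fail to reject H₀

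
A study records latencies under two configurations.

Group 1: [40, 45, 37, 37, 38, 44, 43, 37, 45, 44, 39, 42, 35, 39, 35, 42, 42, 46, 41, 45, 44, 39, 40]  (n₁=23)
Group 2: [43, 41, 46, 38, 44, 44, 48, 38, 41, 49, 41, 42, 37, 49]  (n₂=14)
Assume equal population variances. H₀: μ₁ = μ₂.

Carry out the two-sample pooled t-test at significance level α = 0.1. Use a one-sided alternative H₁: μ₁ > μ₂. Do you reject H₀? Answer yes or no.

x̄₁=40.826, s₁=3.366, n₁=23
x̄₂=42.929, s₂=3.990, n₂=14
s_p² = [22·3.366² + 13·3.990²]/35 = 13.0352
SE = √(s_p²·(1/23+1/14)) = 1.2239
t = (40.826−42.929)/1.2239 = -1.7179
df = 35
p-value (one-sided, H₁ greater) = 0.95268
At α=0.1: p ≥ α → fail to reject H₀

reject H₀: no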